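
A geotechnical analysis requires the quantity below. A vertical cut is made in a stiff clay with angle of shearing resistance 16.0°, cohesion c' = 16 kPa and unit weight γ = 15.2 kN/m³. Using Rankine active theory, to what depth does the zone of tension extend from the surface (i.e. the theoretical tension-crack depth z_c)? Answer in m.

K_a = tan²(45° − 16.0°/2) = 0.5678; √K_a = 0.7536.
The active pressure is zero where K_a γ z = 2c√K_a, so z_c = 2c/(γ√K_a) = 2×16/(15.2×0.7536) = 2.794 m.

2.79 m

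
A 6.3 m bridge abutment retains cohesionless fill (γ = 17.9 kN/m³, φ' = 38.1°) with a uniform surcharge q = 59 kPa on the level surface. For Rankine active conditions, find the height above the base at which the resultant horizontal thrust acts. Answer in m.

K_a = 0.2368.
Triangular part P₁ = ½K_aγH² = 84.13 at H/3 = 2.100 m; rectangular part P₂ = K_a q H = 88.03 at H/2 = 3.150 m.
ȳ = (P₁·2.100 + P₂·3.150)/(P₁+P₂) = 2.637 m.

2.64 m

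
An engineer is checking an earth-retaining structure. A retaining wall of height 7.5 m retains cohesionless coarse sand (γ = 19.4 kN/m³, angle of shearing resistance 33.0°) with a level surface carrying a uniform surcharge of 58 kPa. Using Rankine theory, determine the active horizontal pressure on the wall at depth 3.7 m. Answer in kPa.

38.3 kPa

K_a = (1 − sin φ)/(1 + sin φ) = 0.2948.
σ_v = γz + q = 19.4 × 3.7 + 58 = 129.8 kPa.
σ_h = K_a σ_v = 0.2948 × 129.8 = 38.26 kPa.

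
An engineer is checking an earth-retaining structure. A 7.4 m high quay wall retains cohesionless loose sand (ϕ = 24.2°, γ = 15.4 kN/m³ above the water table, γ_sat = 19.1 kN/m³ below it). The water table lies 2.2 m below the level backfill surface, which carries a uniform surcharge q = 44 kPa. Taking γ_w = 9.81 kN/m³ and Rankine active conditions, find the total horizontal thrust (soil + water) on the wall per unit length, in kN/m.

411 kN/m

K_a = tan²(45° − φ/2) = 0.4185.
γ' = 19.1 − 9.81 = 9.290 kN/m³. h₂ = H − d_w = 5.2 m.
σ'_h: at surface K_a·q = 18.41; at WT K_a(q+γd_w) = 32.59; at base K_a(q+γd_w+γ'h₂) = 52.81 kPa.
P₁ = ½(18.41+32.59)×2.2 = 56.11; P₂ = ½(32.59+52.81)×5.2 = 222.1; P_w = ½γ_w h₂² = 132.6.
Total = 56.11+222.1+132.6 = 410.8 kN/m.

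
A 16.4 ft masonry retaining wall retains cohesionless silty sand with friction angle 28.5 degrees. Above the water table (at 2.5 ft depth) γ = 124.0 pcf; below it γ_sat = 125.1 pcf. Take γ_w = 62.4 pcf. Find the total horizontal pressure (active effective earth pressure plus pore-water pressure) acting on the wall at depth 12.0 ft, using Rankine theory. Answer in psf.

K_a = (1 − sin φ)/(1 + sin φ) = 0.3540.
γ' = 125.1 − 62.4 = 62.70 pcf.
Effective vertical stress at 12.0 ft: σ'_v = 124.0×2.5 + 62.70×9.50 = 905.6 psf.
σ'_h = K_a σ'_v = 0.3540 × 905.6 = 320.6 psf; u = γ_w × 9.50 = 592.8 psf.
Total σ_h = 320.6 + 592.8 = 913.4 psf.

913 psf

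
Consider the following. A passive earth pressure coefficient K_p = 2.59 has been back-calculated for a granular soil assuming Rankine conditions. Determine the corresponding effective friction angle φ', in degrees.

26.3°

K_p = (1+sin φ)/(1−sin φ) ⇒ sin φ = (K_p − 1)/(K_p + 1) = 0.4429.
φ = arcsin(0.4429) = 26.29°.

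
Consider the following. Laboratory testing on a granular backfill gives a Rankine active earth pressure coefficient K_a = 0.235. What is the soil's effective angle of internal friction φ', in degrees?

K_a = tan²(45° − φ/2) ⇒ 45° − φ/2 = arctan(√0.235) = 25.86°.
φ = 2(45° − 25.86°) = 38.27°.

38.3°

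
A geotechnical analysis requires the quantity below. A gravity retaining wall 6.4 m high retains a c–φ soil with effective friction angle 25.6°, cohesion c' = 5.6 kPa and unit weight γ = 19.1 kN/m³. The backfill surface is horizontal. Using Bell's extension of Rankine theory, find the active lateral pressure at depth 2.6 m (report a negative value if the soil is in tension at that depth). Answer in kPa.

12.6 kPa

K_a = (1 − sin φ)/(1 + sin φ) = 0.3966.
σ_a = K_a γ z − 2c√K_a = 0.3966×19.1×2.6 − 2×5.6×0.6297 = 12.64 kPa.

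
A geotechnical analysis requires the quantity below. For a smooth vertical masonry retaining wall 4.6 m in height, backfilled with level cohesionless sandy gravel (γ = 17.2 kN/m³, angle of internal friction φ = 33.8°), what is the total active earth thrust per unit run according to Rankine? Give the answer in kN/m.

51.9 kN/m

K_a = tan²(45° − φ/2) = 0.2851.
P_a = ½ K_a γ H² = 0.5 × 0.2851 × 17.2 × 4.6² = 51.88 kN/m.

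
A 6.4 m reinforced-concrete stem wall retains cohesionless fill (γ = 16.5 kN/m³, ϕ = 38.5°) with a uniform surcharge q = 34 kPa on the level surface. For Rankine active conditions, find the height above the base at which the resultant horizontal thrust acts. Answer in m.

2.55 m

K_a = 0.2327.
Triangular part P₁ = ½K_aγH² = 78.62 at H/3 = 2.133 m; rectangular part P₂ = K_a q H = 50.63 at H/2 = 3.200 m.
ȳ = (P₁·2.133 + P₂·3.200)/(P₁+P₂) = 2.551 m.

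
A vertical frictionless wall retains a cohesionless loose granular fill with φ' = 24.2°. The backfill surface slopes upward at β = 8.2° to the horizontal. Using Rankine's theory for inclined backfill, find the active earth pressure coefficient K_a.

K_a = cos β · (cos β − √(cos²β − cos²φ)) / (cos β + √(cos²β − cos²φ)).
cos β = 0.9898, cos φ = 0.9121, √(cos²β − cos²φ) = 0.3843.
K_a = 0.9898 × (0.9898 − 0.3843)/(0.9898 + 0.3843) = 0.4361.

0.436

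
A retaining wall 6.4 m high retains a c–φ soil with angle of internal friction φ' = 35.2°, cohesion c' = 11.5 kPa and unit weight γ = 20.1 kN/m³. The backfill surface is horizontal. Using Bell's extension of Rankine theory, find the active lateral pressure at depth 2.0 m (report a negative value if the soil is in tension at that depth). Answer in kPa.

K_a = (1 − sin φ)/(1 + sin φ) = 0.2687.
σ_a = K_a γ z − 2c√K_a = 0.2687×20.1×2.0 − 2×11.5×0.5184 = -1.121 kPa.

-1.12 kPa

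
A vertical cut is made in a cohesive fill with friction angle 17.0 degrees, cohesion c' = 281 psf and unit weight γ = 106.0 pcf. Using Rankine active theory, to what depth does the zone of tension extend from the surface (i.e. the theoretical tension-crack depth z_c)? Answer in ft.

7.17 ft

K_a = tan²(45° − 17.0°/2) = 0.5475; √K_a = 0.7400.
The active pressure is zero where K_a γ z = 2c√K_a, so z_c = 2c/(γ√K_a) = 2×281/(106.0×0.7400) = 7.165 ft.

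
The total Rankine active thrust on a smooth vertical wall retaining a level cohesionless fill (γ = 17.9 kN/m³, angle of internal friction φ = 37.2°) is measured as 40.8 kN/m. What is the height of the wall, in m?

K_a = 0.2464. P_a = ½ K_a γ H² ⇒ H = √(2P_a/(K_a γ)).
H = √(2×40.8/(0.2464×17.9)) = 4.301 m.

4.30 m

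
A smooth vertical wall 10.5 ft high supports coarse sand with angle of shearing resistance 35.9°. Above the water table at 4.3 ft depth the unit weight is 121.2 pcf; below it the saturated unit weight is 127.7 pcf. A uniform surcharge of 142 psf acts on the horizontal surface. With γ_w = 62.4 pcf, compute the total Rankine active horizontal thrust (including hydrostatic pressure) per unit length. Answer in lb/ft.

K_a = tan²(45° − φ/2) = 0.2607.
γ' = 127.7 − 62.4 = 65.30 pcf. h₂ = H − d_w = 6.2 ft.
σ'_h: at surface K_a·q = 37.02; at WT K_a(q+γd_w) = 172.9; at base K_a(q+γd_w+γ'h₂) = 278.5 psf.
P₁ = ½(37.02+172.9)×4.3 = 451.4; P₂ = ½(172.9+278.5)×6.2 = 1399; P_w = ½γ_w h₂² = 1199.
Total = 451.4+1399+1199 = 3050 lb/ft.

3050 lb/ft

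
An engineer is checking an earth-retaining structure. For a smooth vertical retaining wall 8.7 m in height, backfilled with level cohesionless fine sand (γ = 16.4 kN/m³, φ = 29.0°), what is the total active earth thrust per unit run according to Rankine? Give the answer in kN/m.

K_a = tan²(45° − φ/2) = 0.3470.
P_a = ½ K_a γ H² = 0.5 × 0.3470 × 16.4 × 8.7² = 215.4 kN/m.

215 kN/m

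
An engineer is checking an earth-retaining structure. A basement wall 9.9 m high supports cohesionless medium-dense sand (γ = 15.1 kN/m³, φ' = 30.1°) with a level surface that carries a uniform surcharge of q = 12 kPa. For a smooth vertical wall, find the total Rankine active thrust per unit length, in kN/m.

K_a = tan²(45° − φ/2) = 0.3320.
Soil triangle: ½ K_a γ H² = 0.5×0.3320×15.1×9.9² = 245.7 kN/m.
Surcharge rectangle: K_a q H = 0.3320×12×9.9 = 39.44 kN/m.
Total = 245.7 + 39.44 = 285.1 kN/m.

285 kN/m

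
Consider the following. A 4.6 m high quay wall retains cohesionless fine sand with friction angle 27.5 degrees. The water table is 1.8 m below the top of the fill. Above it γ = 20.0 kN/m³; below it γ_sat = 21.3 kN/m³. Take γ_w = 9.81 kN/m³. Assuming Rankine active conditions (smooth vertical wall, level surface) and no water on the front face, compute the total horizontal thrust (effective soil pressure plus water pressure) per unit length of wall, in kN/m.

104 kN/m

K_a = tan²(45° − φ/2) = 0.3682.
γ' = 21.3 − 9.81 = 11.49 kN/m³. Depth below WT = 2.8 m.
σ'_h at WT = K_a γ d_w = 13.26 kPa; at base = 13.26 + K_a γ' × 2.8 = 25.10 kPa.
P₁ (0–1.8 m) = ½×13.26×1.8 = 11.93. P₂ (1.8–4.6 m) = ½(13.26+25.10)×2.8 = 53.70.
P_w = ½ γ_w h₂² = 0.5×9.81×2.8² = 38.46. Total = 11.93+53.70+38.46 = 104.1 kN/m.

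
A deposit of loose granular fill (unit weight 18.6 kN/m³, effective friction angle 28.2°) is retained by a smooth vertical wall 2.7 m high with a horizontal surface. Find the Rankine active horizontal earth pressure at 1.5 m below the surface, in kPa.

K_a = (1 − sin φ)/(1 + sin φ) = 0.3582.
σ_h = K_a γ z = 0.3582 × 18.6 × 1.5 = 9.993 kPa.

9.99 kPa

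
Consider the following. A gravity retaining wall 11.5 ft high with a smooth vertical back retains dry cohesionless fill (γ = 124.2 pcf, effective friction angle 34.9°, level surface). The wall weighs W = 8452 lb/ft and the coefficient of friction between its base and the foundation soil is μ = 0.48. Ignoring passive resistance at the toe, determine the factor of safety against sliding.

1.82

K_a = tan²(45° − 34.9°/2) = 0.2721.
P_a = ½K_aγH² = 0.5×0.2721×124.2×11.5² = 2235 lb/ft, acting at H/3 = 3.833 ft above the base.
FS_sliding = μW / P_a = 0.48×8452 / 2235 = 1.815.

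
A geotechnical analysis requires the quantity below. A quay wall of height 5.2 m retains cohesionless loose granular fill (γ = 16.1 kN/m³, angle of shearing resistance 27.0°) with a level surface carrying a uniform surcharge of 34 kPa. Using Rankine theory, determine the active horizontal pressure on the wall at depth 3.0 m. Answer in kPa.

K_a = (1 − sin φ)/(1 + sin φ) = 0.3755.
σ_v = γz + q = 16.1 × 3.0 + 34 = 82.30 kPa.
σ_h = K_a σ_v = 0.3755 × 82.30 = 30.91 kPa.

30.9 kPa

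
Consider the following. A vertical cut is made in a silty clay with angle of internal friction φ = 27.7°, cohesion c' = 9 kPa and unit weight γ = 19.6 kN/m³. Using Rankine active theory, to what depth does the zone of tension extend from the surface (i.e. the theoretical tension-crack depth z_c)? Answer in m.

1.52 m

K_a = tan²(45° − 27.7°/2) = 0.3653; √K_a = 0.6044.
The active pressure is zero where K_a γ z = 2c√K_a, so z_c = 2c/(γ√K_a) = 2×9/(19.6×0.6044) = 1.519 m.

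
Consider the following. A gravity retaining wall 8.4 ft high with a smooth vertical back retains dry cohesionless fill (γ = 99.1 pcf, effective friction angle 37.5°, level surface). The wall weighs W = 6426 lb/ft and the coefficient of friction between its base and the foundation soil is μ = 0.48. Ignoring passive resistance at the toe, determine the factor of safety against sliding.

K_a = tan²(45° − 37.5°/2) = 0.2432.
P_a = ½K_aγH² = 0.5×0.2432×99.1×8.4² = 850.3 lb/ft, acting at H/3 = 2.800 ft above the base.
FS_sliding = μW / P_a = 0.48×6426 / 850.3 = 3.628.

3.63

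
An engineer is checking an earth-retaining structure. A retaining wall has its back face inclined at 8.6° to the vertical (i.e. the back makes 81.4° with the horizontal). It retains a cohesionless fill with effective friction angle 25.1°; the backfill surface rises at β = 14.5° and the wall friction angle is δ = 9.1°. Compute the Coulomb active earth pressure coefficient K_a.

0.558

K_a = sin²(α+φ) / [sin²α · sin(α−δ) · (1 + √{sin(φ+δ)sin(φ−β) / (sin(α−δ)sin(α+β))})²].
With α = 81.4°, φ = 25.1°, δ = 9.1°, β = 14.5°: K_a = 0.5578.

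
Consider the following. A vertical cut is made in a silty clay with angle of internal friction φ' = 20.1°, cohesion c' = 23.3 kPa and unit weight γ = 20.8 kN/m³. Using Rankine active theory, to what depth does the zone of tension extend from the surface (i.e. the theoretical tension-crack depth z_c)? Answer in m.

3.21 m

K_a = tan²(45° − 20.1°/2) = 0.4885; √K_a = 0.6989.
The active pressure is zero where K_a γ z = 2c√K_a, so z_c = 2c/(γ√K_a) = 2×23.3/(20.8×0.6989) = 3.206 m.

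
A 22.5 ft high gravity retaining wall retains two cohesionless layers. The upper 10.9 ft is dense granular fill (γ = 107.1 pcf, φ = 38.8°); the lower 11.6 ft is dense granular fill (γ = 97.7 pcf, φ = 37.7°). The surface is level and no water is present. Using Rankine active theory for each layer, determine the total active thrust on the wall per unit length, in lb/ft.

6310 lb/ft

K_a1 = tan²(45°−38.8°/2) = 0.2296; K_a2 = tan²(45°−37.7°/2) = 0.2411.
Layer 1: σ at base = K_a1 γ₁ h₁ = 268.0 psf; P₁ = ½×268.0×10.9 = 1460.
Layer 2: σ_v at top = γ₁h₁ = 1167; σ_h top = K_a2×1167 = 281.4; σ_h base = K_a2×(1167+97.7×11.6) = 554.6.
P₂ = ½(281.4+554.6)×11.6 = 4849. Total P_a = 1460+4849 = 6309 lb/ft.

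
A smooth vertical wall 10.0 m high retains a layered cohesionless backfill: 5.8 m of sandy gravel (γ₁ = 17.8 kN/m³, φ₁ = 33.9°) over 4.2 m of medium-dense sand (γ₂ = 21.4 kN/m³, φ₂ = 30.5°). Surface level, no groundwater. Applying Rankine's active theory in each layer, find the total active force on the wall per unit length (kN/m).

K_a1 = tan²(45°−33.9°/2) = 0.2839; K_a2 = tan²(45°−30.5°/2) = 0.3267.
Layer 1: σ at base = K_a1 γ₁ h₁ = 29.31 kPa; P₁ = ½×29.31×5.8 = 85.00.
Layer 2: σ_v at top = γ₁h₁ = 103.2; σ_h top = K_a2×103.2 = 33.73; σ_h base = K_a2×(103.2+21.4×4.2) = 63.09.
P₂ = ½(33.73+63.09)×4.2 = 203.3. Total P_a = 85.00+203.3 = 288.3 kN/m.

288 kN/m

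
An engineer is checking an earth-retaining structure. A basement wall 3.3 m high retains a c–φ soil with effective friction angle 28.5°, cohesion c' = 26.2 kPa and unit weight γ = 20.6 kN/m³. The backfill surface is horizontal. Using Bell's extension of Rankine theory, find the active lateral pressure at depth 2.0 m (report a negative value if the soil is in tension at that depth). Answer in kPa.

K_a = (1 − sin φ)/(1 + sin φ) = 0.3540.
σ_a = K_a γ z − 2c√K_a = 0.3540×20.6×2.0 − 2×26.2×0.5949 = -16.59 kPa.

-16.6 kPa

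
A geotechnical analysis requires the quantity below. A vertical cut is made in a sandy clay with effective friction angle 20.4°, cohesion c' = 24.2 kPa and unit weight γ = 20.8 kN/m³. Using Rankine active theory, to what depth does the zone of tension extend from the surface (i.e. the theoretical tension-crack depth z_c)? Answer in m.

3.35 m

K_a = tan²(45° − 20.4°/2) = 0.4831; √K_a = 0.6950.
The active pressure is zero where K_a γ z = 2c√K_a, so z_c = 2c/(γ√K_a) = 2×24.2/(20.8×0.6950) = 3.348 m.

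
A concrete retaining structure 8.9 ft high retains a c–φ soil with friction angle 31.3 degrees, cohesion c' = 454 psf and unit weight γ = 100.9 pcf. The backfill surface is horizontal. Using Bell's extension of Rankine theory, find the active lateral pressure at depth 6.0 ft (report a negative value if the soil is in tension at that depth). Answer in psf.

-319 psf

K_a = (1 − sin φ)/(1 + sin φ) = 0.3162.
σ_a = K_a γ z − 2c√K_a = 0.3162×100.9×6.0 − 2×454×0.5623 = -319.2 psf.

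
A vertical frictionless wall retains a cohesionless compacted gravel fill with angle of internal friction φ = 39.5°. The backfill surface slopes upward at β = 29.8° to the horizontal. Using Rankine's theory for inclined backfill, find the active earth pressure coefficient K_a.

K_a = cos β · (cos β − √(cos²β − cos²φ)) / (cos β + √(cos²β − cos²φ)).
cos β = 0.8678, cos φ = 0.7716, √(cos²β − cos²φ) = 0.3970.
K_a = 0.8678 × (0.8678 − 0.3970)/(0.8678 + 0.3970) = 0.3230.

0.323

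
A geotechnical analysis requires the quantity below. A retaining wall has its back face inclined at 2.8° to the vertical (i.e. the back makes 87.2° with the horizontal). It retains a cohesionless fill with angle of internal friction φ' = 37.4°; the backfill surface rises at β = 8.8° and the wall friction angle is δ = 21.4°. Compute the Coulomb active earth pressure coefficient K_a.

K_a = sin²(α+φ) / [sin²α · sin(α−δ) · (1 + √{sin(φ+δ)sin(φ−β) / (sin(α−δ)sin(α+β))})²].
With α = 87.2°, φ = 37.4°, δ = 21.4°, β = 8.8°: K_a = 0.2664.

0.266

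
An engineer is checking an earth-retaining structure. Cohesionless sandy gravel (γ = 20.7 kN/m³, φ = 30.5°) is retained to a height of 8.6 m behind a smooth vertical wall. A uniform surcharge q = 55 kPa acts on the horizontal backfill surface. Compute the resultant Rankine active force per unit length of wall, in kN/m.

K_a = tan²(45° − φ/2) = 0.3267.
Soil triangle: ½ K_a γ H² = 0.5×0.3267×20.7×8.6² = 250.1 kN/m.
Surcharge rectangle: K_a q H = 0.3267×55×8.6 = 154.5 kN/m.
Total = 250.1 + 154.5 = 404.6 kN/m.

405 kN/m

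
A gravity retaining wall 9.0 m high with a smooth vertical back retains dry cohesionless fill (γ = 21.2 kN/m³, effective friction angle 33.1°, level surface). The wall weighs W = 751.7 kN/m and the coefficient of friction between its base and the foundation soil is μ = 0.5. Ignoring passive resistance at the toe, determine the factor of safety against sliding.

1.49

K_a = tan²(45° − 33.1°/2) = 0.2936.
P_a = ½K_aγH² = 0.5×0.2936×21.2×9.0² = 252.1 kN/m, acting at H/3 = 3.000 m above the base.
FS_sliding = μW / P_a = 0.5×751.7 / 252.1 = 1.491.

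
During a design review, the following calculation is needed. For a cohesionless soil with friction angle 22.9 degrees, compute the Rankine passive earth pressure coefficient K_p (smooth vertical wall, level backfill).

2.27

K_p = (1 + sin φ)/(1 − sin φ) = tan²(45° + 22.9°/2) = 2.274.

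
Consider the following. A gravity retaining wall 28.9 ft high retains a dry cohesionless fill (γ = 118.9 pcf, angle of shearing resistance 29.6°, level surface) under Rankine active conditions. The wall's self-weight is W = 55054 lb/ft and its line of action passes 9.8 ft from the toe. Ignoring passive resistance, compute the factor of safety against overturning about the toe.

3.33

K_a = tan²(45° − 29.6°/2) = 0.3387.
P_a = ½K_aγH² = 0.5×0.3387×118.9×28.9² = 16820 lb/ft, acting at H/3 = 9.633 ft above the base.
Overturning moment M_o = P_a × H/3 = 16820 × 9.633 = 162000.
Resisting moment M_r = W × 9.8 = 55054 × 9.8 = 539500.
FS_overturning = M_r/M_o = 539500/162000 = 3.330.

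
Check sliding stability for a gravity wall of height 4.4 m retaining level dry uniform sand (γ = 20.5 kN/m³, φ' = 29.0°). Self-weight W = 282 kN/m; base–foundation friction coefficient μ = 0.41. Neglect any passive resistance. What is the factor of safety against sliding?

1.68

K_a = tan²(45° − 29.0°/2) = 0.3470.
P_a = ½K_aγH² = 0.5×0.3470×20.5×4.4² = 68.85 kN/m, acting at H/3 = 1.467 m above the base.
FS_sliding = μW / P_a = 0.41×282 / 68.85 = 1.679.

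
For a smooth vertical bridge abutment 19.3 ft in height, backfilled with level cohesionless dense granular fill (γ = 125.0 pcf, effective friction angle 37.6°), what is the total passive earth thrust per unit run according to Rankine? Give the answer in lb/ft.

K_p = tan²(45° + φ/2) = 4.130.
P_p = ½ K_p γ H² = 0.5 × 4.130 × 125.0 × 19.3² = 96150 lb/ft.

96200 lb/ft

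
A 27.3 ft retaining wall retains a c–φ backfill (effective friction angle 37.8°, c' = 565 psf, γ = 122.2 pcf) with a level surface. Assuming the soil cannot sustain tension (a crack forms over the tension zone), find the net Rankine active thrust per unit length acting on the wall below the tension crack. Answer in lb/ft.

K_a = 0.2400; √K_a = 0.4899.
Tension-crack depth z_c = 2c/(γ√K_a) = 2×565/(122.2×0.4899) = 18.88 ft.
σ_a at base = K_a γ H − 2c√K_a = 0.2400×122.2×27.3 − 2×565×0.4899 = 247.1 psf.
P_a = ½ × 247.1 × (H − z_c) = 0.5×247.1×8.424 = 1041 lb/ft.

1040 lb/ft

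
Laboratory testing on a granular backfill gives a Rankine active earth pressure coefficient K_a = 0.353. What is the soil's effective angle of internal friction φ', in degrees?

28.6°

K_a = tan²(45° − φ/2) ⇒ 45° − φ/2 = arctan(√0.353) = 30.72°.
φ = 2(45° − 30.72°) = 28.57°.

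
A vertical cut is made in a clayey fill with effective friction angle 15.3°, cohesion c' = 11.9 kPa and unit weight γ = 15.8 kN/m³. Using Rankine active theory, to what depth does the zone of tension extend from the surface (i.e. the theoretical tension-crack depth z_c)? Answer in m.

1.97 m

K_a = tan²(45° − 15.3°/2) = 0.5824; √K_a = 0.7632.
The active pressure is zero where K_a γ z = 2c√K_a, so z_c = 2c/(γ√K_a) = 2×11.9/(15.8×0.7632) = 1.974 m.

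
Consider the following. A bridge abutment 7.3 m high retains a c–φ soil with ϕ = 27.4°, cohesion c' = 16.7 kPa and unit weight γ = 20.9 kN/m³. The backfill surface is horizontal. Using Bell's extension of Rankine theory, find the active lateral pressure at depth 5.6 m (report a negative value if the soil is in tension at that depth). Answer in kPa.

23.0 kPa

K_a = (1 − sin φ)/(1 + sin φ) = 0.3697.
σ_a = K_a γ z − 2c√K_a = 0.3697×20.9×5.6 − 2×16.7×0.6080 = 22.96 kPa.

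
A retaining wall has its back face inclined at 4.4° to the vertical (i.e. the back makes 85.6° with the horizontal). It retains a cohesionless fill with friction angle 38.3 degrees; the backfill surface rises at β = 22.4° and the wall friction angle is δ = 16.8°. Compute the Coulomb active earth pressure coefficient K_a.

0.329

K_a = sin²(α+φ) / [sin²α · sin(α−δ) · (1 + √{sin(φ+δ)sin(φ−β) / (sin(α−δ)sin(α+β))})²].
With α = 85.6°, φ = 38.3°, δ = 16.8°, β = 22.4°: K_a = 0.3289.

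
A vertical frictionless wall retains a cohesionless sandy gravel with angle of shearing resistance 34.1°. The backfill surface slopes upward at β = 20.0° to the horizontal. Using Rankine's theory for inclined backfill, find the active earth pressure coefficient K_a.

K_a = cos β · (cos β − √(cos²β − cos²φ)) / (cos β + √(cos²β − cos²φ)).
cos β = 0.9397, cos φ = 0.8281, √(cos²β − cos²φ) = 0.4442.
K_a = 0.9397 × (0.9397 − 0.4442)/(0.9397 + 0.4442) = 0.3364.

0.336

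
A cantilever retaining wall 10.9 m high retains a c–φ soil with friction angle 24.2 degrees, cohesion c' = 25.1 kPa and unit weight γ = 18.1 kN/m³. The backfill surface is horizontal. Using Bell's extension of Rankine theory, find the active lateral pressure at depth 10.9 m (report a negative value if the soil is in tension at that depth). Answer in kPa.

K_a = (1 − sin φ)/(1 + sin φ) = 0.4185.
σ_a = K_a γ z − 2c√K_a = 0.4185×18.1×10.9 − 2×25.1×0.6469 = 50.09 kPa.

50.1 kPa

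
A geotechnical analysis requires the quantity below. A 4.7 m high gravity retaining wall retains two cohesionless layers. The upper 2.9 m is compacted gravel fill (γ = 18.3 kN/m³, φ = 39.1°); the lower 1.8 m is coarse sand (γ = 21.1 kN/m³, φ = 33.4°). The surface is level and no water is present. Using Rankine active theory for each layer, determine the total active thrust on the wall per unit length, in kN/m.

55.0 kN/m

K_a1 = tan²(45°−39.1°/2) = 0.2265; K_a2 = tan²(45°−33.4°/2) = 0.2899.
Layer 1: σ at base = K_a1 γ₁ h₁ = 12.02 kPa; P₁ = ½×12.02×2.9 = 17.43.
Layer 2: σ_v at top = γ₁h₁ = 53.07; σ_h top = K_a2×53.07 = 15.39; σ_h base = K_a2×(53.07+21.1×1.8) = 26.40.
P₂ = ½(15.39+26.40)×1.8 = 37.61. Total P_a = 17.43+37.61 = 55.03 kN/m.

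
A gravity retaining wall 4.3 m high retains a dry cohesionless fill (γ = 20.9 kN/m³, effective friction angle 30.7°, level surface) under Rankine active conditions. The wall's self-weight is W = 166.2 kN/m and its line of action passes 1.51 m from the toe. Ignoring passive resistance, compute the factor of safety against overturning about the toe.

2.80

K_a = tan²(45° − 30.7°/2) = 0.3240.
P_a = ½K_aγH² = 0.5×0.3240×20.9×4.3² = 62.61 kN/m, acting at H/3 = 1.433 m above the base.
Overturning moment M_o = P_a × H/3 = 62.61 × 1.433 = 89.74.
Resisting moment M_r = W × 1.51 = 166.2 × 1.51 = 251.0.
FS_overturning = M_r/M_o = 251.0/89.74 = 2.797.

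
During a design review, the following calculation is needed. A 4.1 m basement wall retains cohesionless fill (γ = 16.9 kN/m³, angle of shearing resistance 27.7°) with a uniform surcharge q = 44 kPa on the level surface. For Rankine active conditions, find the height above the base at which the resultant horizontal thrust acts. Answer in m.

1.75 m

K_a = 0.3653.
Triangular part P₁ = ½K_aγH² = 51.89 at H/3 = 1.367 m; rectangular part P₂ = K_a q H = 65.91 at H/2 = 2.050 m.
ȳ = (P₁·1.367 + P₂·2.050)/(P₁+P₂) = 1.749 m.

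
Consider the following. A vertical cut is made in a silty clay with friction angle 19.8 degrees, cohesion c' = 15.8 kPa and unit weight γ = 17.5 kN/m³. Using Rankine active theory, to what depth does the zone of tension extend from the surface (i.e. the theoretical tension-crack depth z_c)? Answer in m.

2.57 m

K_a = tan²(45° − 19.8°/2) = 0.4939; √K_a = 0.7028.
The active pressure is zero where K_a γ z = 2c√K_a, so z_c = 2c/(γ√K_a) = 2×15.8/(17.5×0.7028) = 2.569 m.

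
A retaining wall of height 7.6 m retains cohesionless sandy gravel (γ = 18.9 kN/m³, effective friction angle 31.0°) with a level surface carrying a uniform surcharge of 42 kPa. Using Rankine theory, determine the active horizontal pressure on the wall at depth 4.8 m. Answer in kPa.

42.5 kPa

K_a = (1 − sin φ)/(1 + sin φ) = 0.3201.
σ_v = γz + q = 18.9 × 4.8 + 42 = 132.7 kPa.
σ_h = K_a σ_v = 0.3201 × 132.7 = 42.48 kPa.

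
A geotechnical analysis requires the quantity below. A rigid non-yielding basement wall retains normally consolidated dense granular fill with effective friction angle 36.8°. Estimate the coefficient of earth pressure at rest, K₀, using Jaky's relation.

0.401

K₀ = 1 − sin φ' = 1 − sin 36.8° = 0.4010.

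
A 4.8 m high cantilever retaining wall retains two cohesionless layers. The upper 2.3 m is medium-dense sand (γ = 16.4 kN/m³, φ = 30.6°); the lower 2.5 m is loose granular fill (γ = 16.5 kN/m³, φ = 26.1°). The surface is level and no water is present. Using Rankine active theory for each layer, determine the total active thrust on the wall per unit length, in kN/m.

K_a1 = tan²(45°−30.6°/2) = 0.3253; K_a2 = tan²(45°−26.1°/2) = 0.3889.
Layer 1: σ at base = K_a1 γ₁ h₁ = 12.27 kPa; P₁ = ½×12.27×2.3 = 14.11.
Layer 2: σ_v at top = γ₁h₁ = 37.72; σ_h top = K_a2×37.72 = 14.67; σ_h base = K_a2×(37.72+16.5×2.5) = 30.72.
P₂ = ½(14.67+30.72)×2.5 = 56.73. Total P_a = 14.11+56.73 = 70.85 kN/m.

70.8 kN/m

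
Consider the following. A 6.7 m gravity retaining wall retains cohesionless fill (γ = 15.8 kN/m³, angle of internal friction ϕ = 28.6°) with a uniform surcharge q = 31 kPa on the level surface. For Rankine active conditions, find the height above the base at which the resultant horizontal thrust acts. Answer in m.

2.65 m

K_a = 0.3525.
Triangular part P₁ = ½K_aγH² = 125.0 at H/3 = 2.233 m; rectangular part P₂ = K_a q H = 73.22 at H/2 = 3.350 m.
ȳ = (P₁·2.233 + P₂·3.350)/(P₁+P₂) = 2.646 m.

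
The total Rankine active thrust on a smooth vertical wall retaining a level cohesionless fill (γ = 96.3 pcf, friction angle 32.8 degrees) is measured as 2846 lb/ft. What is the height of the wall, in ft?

14.1 ft

K_a = 0.2973. P_a = ½ K_a γ H² ⇒ H = √(2P_a/(K_a γ)).
H = √(2×2846/(0.2973×96.3)) = 14.10 ft.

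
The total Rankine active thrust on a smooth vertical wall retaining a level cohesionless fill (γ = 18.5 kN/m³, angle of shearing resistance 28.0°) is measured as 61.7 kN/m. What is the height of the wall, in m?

K_a = 0.3610. P_a = ½ K_a γ H² ⇒ H = √(2P_a/(K_a γ)).
H = √(2×61.7/(0.3610×18.5)) = 4.298 m.

4.30 m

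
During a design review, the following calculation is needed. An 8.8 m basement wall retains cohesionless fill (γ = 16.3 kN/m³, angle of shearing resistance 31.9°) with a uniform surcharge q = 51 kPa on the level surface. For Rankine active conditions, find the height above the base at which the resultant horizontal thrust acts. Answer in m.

3.54 m

K_a = 0.3085.
Triangular part P₁ = ½K_aγH² = 194.7 at H/3 = 2.933 m; rectangular part P₂ = K_a q H = 138.5 at H/2 = 4.400 m.
ȳ = (P₁·2.933 + P₂·4.400)/(P₁+P₂) = 3.543 m.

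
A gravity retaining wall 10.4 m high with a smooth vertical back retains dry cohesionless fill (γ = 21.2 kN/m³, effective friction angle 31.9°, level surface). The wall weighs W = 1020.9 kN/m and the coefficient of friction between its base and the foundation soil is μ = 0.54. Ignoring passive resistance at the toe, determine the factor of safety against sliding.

1.56

K_a = tan²(45° − 31.9°/2) = 0.3085.
P_a = ½K_aγH² = 0.5×0.3085×21.2×10.4² = 353.7 kN/m, acting at H/3 = 3.467 m above the base.
FS_sliding = μW / P_a = 0.54×1020.9 / 353.7 = 1.559.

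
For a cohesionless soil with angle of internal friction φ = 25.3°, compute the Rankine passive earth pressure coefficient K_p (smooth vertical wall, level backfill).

2.49

K_p = (1 + sin φ)/(1 − sin φ) = tan²(45° + 25.3°/2) = 2.493.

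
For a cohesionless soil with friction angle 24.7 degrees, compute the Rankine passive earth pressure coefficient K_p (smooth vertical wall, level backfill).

K_p = (1 + sin φ)/(1 − sin φ) = tan²(45° + 24.7°/2) = 2.436.

2.44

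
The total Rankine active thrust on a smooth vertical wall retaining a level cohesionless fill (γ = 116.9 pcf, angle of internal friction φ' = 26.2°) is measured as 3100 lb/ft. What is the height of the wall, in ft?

11.7 ft

K_a = 0.3874. P_a = ½ K_a γ H² ⇒ H = √(2P_a/(K_a γ)).
H = √(2×3100/(0.3874×116.9)) = 11.70 ft.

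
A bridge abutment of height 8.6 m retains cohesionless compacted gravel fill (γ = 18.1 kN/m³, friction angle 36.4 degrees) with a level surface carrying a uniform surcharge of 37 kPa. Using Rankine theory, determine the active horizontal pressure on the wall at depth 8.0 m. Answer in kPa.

K_a = (1 − sin φ)/(1 + sin φ) = 0.2552.
σ_v = γz + q = 18.1 × 8.0 + 37 = 181.8 kPa.
σ_h = K_a σ_v = 0.2552 × 181.8 = 46.39 kPa.

46.4 kPa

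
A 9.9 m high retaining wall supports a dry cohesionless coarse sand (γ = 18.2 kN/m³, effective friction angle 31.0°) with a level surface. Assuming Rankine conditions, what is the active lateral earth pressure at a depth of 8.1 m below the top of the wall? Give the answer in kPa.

K_a = (1 − sin φ)/(1 + sin φ) = 0.3201.
σ_h = K_a γ z = 0.3201 × 18.2 × 8.1 = 47.19 kPa.

47.2 kPa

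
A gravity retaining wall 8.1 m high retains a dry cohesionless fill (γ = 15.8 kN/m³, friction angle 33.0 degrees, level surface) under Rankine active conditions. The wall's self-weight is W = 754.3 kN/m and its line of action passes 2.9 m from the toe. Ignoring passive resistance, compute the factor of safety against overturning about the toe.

5.30

K_a = tan²(45° − 33.0°/2) = 0.2948.
P_a = ½K_aγH² = 0.5×0.2948×15.8×8.1² = 152.8 kN/m, acting at H/3 = 2.700 m above the base.
Overturning moment M_o = P_a × H/3 = 152.8 × 2.700 = 412.6.
Resisting moment M_r = W × 2.9 = 754.3 × 2.9 = 2187.
FS_overturning = M_r/M_o = 2187/412.6 = 5.302.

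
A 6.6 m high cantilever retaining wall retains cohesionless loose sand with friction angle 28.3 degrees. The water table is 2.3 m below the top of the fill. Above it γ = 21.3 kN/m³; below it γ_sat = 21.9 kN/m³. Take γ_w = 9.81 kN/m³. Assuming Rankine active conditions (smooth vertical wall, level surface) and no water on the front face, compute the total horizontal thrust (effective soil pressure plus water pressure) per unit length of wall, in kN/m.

226 kN/m

K_a = tan²(45° − φ/2) = 0.3568.
γ' = 21.9 − 9.81 = 12.09 kN/m³. Depth below WT = 4.3 m.
σ'_h at WT = K_a γ d_w = 17.48 kPa; at base = 17.48 + K_a γ' × 4.3 = 36.03 kPa.
P₁ (0–2.3 m) = ½×17.48×2.3 = 20.10. P₂ (2.3–6.6 m) = ½(17.48+36.03)×4.3 = 115.0.
P_w = ½ γ_w h₂² = 0.5×9.81×4.3² = 90.69. Total = 20.10+115.0+90.69 = 225.8 kN/m.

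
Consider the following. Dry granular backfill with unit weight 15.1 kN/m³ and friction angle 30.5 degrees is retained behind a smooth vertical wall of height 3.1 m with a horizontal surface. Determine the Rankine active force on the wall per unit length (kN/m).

23.7 kN/m

K_a = tan²(45° − φ/2) = 0.3267.
P_a = ½ K_a γ H² = 0.5 × 0.3267 × 15.1 × 3.1² = 23.70 kN/m.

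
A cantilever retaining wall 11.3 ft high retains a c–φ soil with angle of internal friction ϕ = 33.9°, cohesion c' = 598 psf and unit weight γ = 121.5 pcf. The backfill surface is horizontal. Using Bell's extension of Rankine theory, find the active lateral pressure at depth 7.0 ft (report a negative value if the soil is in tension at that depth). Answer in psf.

K_a = (1 − sin φ)/(1 + sin φ) = 0.2839.
σ_a = K_a γ z − 2c√K_a = 0.2839×121.5×7.0 − 2×598×0.5328 = -395.8 psf.

-396 psf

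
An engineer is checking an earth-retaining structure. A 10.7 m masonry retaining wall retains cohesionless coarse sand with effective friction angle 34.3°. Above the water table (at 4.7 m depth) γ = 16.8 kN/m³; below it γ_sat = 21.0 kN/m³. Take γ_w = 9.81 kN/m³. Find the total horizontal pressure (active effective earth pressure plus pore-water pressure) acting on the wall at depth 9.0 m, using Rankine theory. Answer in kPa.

K_a = (1 − sin φ)/(1 + sin φ) = 0.2792.
γ' = 21.0 − 9.81 = 11.19 kN/m³.
Effective vertical stress at 9.0 m: σ'_v = 16.8×4.7 + 11.19×4.30 = 127.1 kPa.
σ'_h = K_a σ'_v = 0.2792 × 127.1 = 35.47 kPa; u = γ_w × 4.30 = 42.18 kPa.
Total σ_h = 35.47 + 42.18 = 77.66 kPa.

77.7 kPa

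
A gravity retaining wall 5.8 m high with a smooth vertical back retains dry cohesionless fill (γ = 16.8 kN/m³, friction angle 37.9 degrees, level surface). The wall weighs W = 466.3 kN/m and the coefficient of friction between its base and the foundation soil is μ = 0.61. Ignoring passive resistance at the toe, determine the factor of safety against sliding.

K_a = tan²(45° − 37.9°/2) = 0.2389.
P_a = ½K_aγH² = 0.5×0.2389×16.8×5.8² = 67.52 kN/m, acting at H/3 = 1.933 m above the base.
FS_sliding = μW / P_a = 0.61×466.3 / 67.52 = 4.213.

4.21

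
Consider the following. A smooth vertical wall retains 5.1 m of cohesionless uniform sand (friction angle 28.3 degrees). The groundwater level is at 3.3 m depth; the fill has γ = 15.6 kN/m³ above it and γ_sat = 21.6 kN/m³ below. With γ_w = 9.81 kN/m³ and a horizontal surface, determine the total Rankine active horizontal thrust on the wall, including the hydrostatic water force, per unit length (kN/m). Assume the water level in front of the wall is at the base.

K_a = tan²(45° − φ/2) = 0.3568.
γ' = 21.6 − 9.81 = 11.79 kN/m³. Depth below WT = 1.8 m.
σ'_h at WT = K_a γ d_w = 18.37 kPa; at base = 18.37 + K_a γ' × 1.8 = 25.94 kPa.
P₁ (0–3.3 m) = ½×18.37×3.3 = 30.30. P₂ (3.3–5.1 m) = ½(18.37+25.94)×1.8 = 39.87.
P_w = ½ γ_w h₂² = 0.5×9.81×1.8² = 15.89. Total = 30.30+39.87+15.89 = 86.07 kN/m.

86.1 kN/m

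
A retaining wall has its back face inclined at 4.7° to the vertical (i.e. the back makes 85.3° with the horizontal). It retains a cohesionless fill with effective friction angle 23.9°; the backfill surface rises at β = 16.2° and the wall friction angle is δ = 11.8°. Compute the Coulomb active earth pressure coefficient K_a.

0.564

K_a = sin²(α+φ) / [sin²α · sin(α−δ) · (1 + √{sin(φ+δ)sin(φ−β) / (sin(α−δ)sin(α+β))})²].
With α = 85.3°, φ = 23.9°, δ = 11.8°, β = 16.2°: K_a = 0.5641.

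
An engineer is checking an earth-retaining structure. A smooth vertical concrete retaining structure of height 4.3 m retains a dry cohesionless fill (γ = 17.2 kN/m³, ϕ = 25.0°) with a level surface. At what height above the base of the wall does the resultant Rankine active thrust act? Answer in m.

1.43 m

K_a = 0.4059.
The pressure distribution is triangular, so the resultant acts at H/3 above the base = 4.3/3 = 1.433 m.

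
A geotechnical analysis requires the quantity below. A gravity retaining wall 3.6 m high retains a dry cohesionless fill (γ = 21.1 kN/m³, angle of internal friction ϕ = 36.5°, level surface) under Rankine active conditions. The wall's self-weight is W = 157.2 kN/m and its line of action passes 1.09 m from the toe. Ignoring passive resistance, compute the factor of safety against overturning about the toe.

K_a = tan²(45° − 36.5°/2) = 0.2541.
P_a = ½K_aγH² = 0.5×0.2541×21.1×3.6² = 34.74 kN/m, acting at H/3 = 1.200 m above the base.
Overturning moment M_o = P_a × H/3 = 34.74 × 1.200 = 41.68.
Resisting moment M_r = W × 1.09 = 157.2 × 1.09 = 171.3.
FS_overturning = M_r/M_o = 171.3/41.68 = 4.111.

4.11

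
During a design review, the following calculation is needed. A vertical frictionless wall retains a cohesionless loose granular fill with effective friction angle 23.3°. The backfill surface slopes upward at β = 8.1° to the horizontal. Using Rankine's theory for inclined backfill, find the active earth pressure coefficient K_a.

K_a = cos β · (cos β − √(cos²β − cos²φ)) / (cos β + √(cos²β − cos²φ)).
cos β = 0.9900, cos φ = 0.9184, √(cos²β − cos²φ) = 0.3696.
K_a = 0.9900 × (0.9900 − 0.3696)/(0.9900 + 0.3696) = 0.4518.

0.452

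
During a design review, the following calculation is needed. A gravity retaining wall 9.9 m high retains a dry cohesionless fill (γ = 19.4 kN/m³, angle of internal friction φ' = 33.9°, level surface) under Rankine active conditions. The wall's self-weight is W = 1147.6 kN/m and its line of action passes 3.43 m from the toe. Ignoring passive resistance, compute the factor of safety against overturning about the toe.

K_a = tan²(45° − 33.9°/2) = 0.2839.
P_a = ½K_aγH² = 0.5×0.2839×19.4×9.9² = 269.9 kN/m, acting at H/3 = 3.300 m above the base.
Overturning moment M_o = P_a × H/3 = 269.9 × 3.300 = 890.7.
Resisting moment M_r = W × 3.43 = 1147.6 × 3.43 = 3936.
FS_overturning = M_r/M_o = 3936/890.7 = 4.419.

4.42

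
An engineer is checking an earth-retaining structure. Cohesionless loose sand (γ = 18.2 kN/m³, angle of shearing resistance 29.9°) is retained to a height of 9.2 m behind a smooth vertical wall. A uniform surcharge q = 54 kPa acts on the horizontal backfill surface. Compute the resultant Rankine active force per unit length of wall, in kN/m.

424 kN/m

K_a = tan²(45° − φ/2) = 0.3347.
Soil triangle: ½ K_a γ H² = 0.5×0.3347×18.2×9.2² = 257.8 kN/m.
Surcharge rectangle: K_a q H = 0.3347×54×9.2 = 166.3 kN/m.
Total = 257.8 + 166.3 = 424.0 kN/m.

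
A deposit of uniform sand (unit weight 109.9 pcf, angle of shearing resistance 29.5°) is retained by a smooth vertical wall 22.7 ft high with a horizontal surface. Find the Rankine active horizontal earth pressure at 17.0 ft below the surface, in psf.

635 psf

K_a = (1 − sin φ)/(1 + sin φ) = 0.3401.
σ_h = K_a γ z = 0.3401 × 109.9 × 17.0 = 635.4 psf.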